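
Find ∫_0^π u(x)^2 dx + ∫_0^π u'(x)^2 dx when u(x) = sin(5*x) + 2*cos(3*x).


||u||_{H^1(0,π)}^2 = 33*π

u'(x) = -6*sin(3*x) + 5*cos(5*x).
Expand u² and (u')² and integrate term by term on (0, π), using: for integers n ≥ 1, ∫_0^π sin²(nx) dx = ∫_0^π cos²(nx) dx = π/2; for n ≠ n', ∫_0^π sin(nx)sin(n'x) dx = ∫_0^π cos(nx)cos(n'x) dx = 0; and by product-to-sum, ∫_0^π sin(nx)cos(n'x) dx = ½∫_0^π [sin((n+n')x) + sin((n−n')x)] dx, which is 0 when n+n' is even and 2n/(n²−n'²) when n+n' is odd (it need not vanish on (0, π)).
  u² squared terms: (2)²·∫cos(3x)² dx = 4·π/2 = 2*π;  (1)²·∫sin(5x)² dx = 1·π/2 = π/2.
  u² cross terms: 2·(2)·(1)·∫cos(3x)·sin(5x) dx = 4·(0) = 0.
  So ∫_0^π u² dx = 2*π + π/2 + 0 = 5*π/2.
  (u')² squared terms: (-6)²·∫sin(3x)² dx = 36·π/2 = 18*π;  (5)²·∫cos(5x)² dx = 25·π/2 = 25*π/2.
  (u')² cross terms: 2·(-6)·(5)·∫sin(3x)·cos(5x) dx = -60·(0) = 0.
  So ∫_0^π (u')² dx = 18*π + 25*π/2 + 0 = 61*π/2.
||u||_{H^1}^2 = (5*π/2) + (61*π/2) = 33*π.


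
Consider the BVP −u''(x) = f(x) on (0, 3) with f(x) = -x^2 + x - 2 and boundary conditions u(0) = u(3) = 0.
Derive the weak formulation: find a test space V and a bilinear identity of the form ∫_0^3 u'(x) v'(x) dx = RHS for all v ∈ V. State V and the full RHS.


V = H^1_0(0, 3) (so v(0) = v(3) = 0); weak form: ∫_0^3 u'v' dx = ∫_0^3 (-x^2 + x - 2) v dx for all v ∈ V.

Multiply both sides by a test function v and integrate from 0 to 3:
  ∫_0^3 −u''(x) v(x) dx = ∫_0^3 f(x) v(x) dx.
Integrate the LHS by parts once:
  ∫_0^3 −u'' v dx = −[u'(x) v(x)]_0^3 + ∫_0^3 u'(x) v'(x) dx.
Thus ∫_0^3 u'(x) v'(x) dx = ∫_0^3 f(x) v(x) dx + [u'(x) v(x)]_0^3.
Choose V so that boundary terms are either known or forced to vanish.
u is Dirichlet: u(0) = u(3) = 0. Let V = H^1_0(0, 3); then v(0) = v(3) = 0, and [u' v]_0^3 = 0.
Weak formulation: find u (satisfying any essential BC) such that ∫_0^3 u'(x) v'(x) dx = ∫_0^3 f v dx for all v ∈ V.
Substituting f(x) = -x^2 + x - 2, the right-hand side is ∫_0^3 (-x^2 + x - 2) v dx.


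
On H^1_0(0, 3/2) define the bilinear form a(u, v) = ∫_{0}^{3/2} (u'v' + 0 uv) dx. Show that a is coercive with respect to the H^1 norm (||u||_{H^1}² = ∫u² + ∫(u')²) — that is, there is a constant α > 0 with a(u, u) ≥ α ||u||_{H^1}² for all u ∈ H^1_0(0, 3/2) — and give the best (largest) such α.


α = 4*π^2/(9 + 4*π^2)

Coercivity of a(·,·) on H^1_0(0, 3/2) means a(u, u) ≥ α ||u||_{H^1}² for every u ∈ H^1_0.
The interval has length L = 3/2, and Poincaré/coercivity depend only on L. Here a(u, u) = ∫(u')² + (0)·∫u².
Here c = 0, so a(u,u) = ∫(u')² alone. The condition a(u,u) ≥ α||u||_{H^1}² reads (1−α)∫(u')² ≥ (α−c)∫u². Any admissible α is ≤ 1 (rapidly oscillating u have ∫u²/∫(u')² → 0), and α = 1 would force 0 ≥ (1−c)∫u², impossible since c < 1; so 1−α > 0. By the sharp Poincaré inequality on H^1_0 of an interval of length L, ∫(u')² ≥ (π/L)²∫u² with equality for the first sine mode sin(π(x−x₀)/L) (x₀ the left endpoint), so the inequality holds for all u iff (1−α)(π/L)² ≥ α − c, i.e. α ≤ ((π/L)² + c)/((π/L)² + 1) = (1 + c(L/π)²)/(1 + (L/π)²). (Direct route, valid since c ≤ 0: Poincaré gives c∫u² ≥ c(L/π)²∫(u')², so a(u,u) ≥ (1 + c(L/π)²)∫(u')², while ||u||_{H^1}² ≤ (1 + (L/π)²)∫(u')²; dividing yields the same α.) With (π/L)² = 4*π^2/9 and c = 0, the largest admissible constant is α = ((π/L)² + c)/((π/L)² + 1).
Simplifying, α = 4*π^2/(9 + 4*π^2).


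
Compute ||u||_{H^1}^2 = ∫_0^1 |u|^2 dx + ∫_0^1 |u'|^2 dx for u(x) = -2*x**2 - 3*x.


||u||_{H^1}^2 = 497/15

The H^1 norm (squared) on an interval (0, L) is
  ||u||_{H^1}^2 = ∫_0^L u(x)^2 dx + ∫_0^L u'(x)^2 dx.
Compute u'(x) = -4*x - 3.
Then u(x)^2 = 4*x**4 + 12*x**3 + 9*x**2 and u'(x)^2 = 16*x**2 + 24*x + 9.
Integrate each monomial from 0 to 1 using ∫_0^1 c·x^n dx = c·1^(n+1)/(n+1):
  ∫_0^1 u(x)^2 dx = ∫_0^1 (4*x^4 + 12*x^3 + 9*x^2) dx. Term by term:
    ∫_0^1 4*x^4 dx = 4/5;  ∫_0^1 12*x^3 dx = 3;  ∫_0^1 9*x^2 dx = 3.
  Sum: 4/5 + 3 + 3 = 34/5.
  ∫_0^1 u'(x)^2 dx = ∫_0^1 (16*x^2 + 24*x + 9) dx. Term by term:
    ∫_0^1 16*x^2 dx = 16/3;  ∫_0^1 24*x dx = 12;  ∫_0^1 9 dx = 9.
  Sum: 16/3 + 12 + 9 = 79/3.
Adding: ||u||_{H^1}^2 = 34/5 + 79/3 = 497/15.


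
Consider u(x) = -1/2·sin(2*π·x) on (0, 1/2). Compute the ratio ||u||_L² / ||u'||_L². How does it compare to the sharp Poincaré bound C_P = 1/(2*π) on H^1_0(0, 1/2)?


||u||_L² / ||u'||_L² = 1/(2*π) = C_P.

u(x) = -1/2·sin(2*π·x), so u'(x) = -π*cos(2*π*x).
Writing u(x) = A·sin(kπx/L) with A = -1/2 and k = 1, use ∫_0^L sin²(kπx/L) dx = L/2 and ∫_0^L cos²(kπx/L) dx = L/2.
u² = 1/4·sin²(2*π·x) and (u')² = π^2·cos²(2*π·x), and each of sin², cos² integrates to L/2 = 1/4 over (0, 1/2).
∫_0^1/2 u² dx = 1/16, so ||u||_L² = 1/4.
∫_0^1/2 (u')² dx = π^2/4, so ||u'||_L² = π/2.
Ratio ||u||_L² / ||u'||_L² = 1/(2*π).
Sharp Poincaré constant on H^1_0(0, 1/2) is C_P = L/π = 1/(2*π), achieved by sin(2*π·x).
This is the k = 1 eigenfunction (up to amplitude), so the ratio equals the sharp Poincaré constant exactly.


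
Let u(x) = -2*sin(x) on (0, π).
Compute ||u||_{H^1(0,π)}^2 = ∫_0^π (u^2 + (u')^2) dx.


||u||_{H^1(0,π)}^2 = 4*π

u'(x) = -2*cos(x).
Expand u² and (u')² and integrate term by term on (0, π), using: for integers n ≥ 1, ∫_0^π sin²(nx) dx = ∫_0^π cos²(nx) dx = π/2; for n ≠ n', ∫_0^π sin(nx)sin(n'x) dx = ∫_0^π cos(nx)cos(n'x) dx = 0; and by product-to-sum, ∫_0^π sin(nx)cos(n'x) dx = ½∫_0^π [sin((n+n')x) + sin((n−n')x)] dx, which is 0 when n+n' is even and 2n/(n²−n'²) when n+n' is odd (it need not vanish on (0, π)).
  u² squared terms: (-2)²·∫sin(x)² dx = 4·π/2 = 2*π.
  So ∫_0^π u² dx = 2*π.
  (u')² squared terms: (-2)²·∫cos(x)² dx = 4·π/2 = 2*π.
  So ∫_0^π (u')² dx = 2*π.
||u||_{H^1}^2 = (2*π) + (2*π) = 4*π.


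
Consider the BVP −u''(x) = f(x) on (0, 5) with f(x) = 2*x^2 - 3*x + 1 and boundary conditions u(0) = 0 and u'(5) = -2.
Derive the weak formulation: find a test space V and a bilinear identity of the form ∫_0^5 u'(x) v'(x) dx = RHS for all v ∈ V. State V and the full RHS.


V = {v ∈ H^1(0, 5) : v(0) = 0} (test functions vanish at x = 0 where u is specified); weak form: ∫_0^5 u'v' dx = ∫_0^5 (2*x^2 - 3*x + 1) v dx − 2·v(5) for all v ∈ V.

Multiply both sides by a test function v and integrate from 0 to 5:
  ∫_0^5 −u''(x) v(x) dx = ∫_0^5 f(x) v(x) dx.
Integrate the LHS by parts once:
  ∫_0^5 −u'' v dx = −[u'(x) v(x)]_0^5 + ∫_0^5 u'(x) v'(x) dx.
Thus ∫_0^5 u'(x) v'(x) dx = ∫_0^5 f(x) v(x) dx + [u'(x) v(x)]_0^5.
Choose V so that boundary terms are either known or forced to vanish.
Mixed BC: u(0) = 0 (Dirichlet) and u'(5) = -2 (Neumann). Define V = {v ∈ H^1(0, 5) : v(0) = 0}. Then [u' v]_0^5 = u'(5)·v(5) − u'(0)·0 = − 2·v(5).
Weak formulation: find u (satisfying any essential BC) such that ∫_0^5 u'(x) v'(x) dx = ∫_0^5 f v dx − 2·v(5) for all v ∈ V (Dirichlet at 0 absorbed into V; Neumann datum at x = 5 contributes the boundary term).
Substituting f(x) = 2*x^2 - 3*x + 1, the right-hand side is ∫_0^5 (2*x^2 - 3*x + 1) v dx − 2·v(5).


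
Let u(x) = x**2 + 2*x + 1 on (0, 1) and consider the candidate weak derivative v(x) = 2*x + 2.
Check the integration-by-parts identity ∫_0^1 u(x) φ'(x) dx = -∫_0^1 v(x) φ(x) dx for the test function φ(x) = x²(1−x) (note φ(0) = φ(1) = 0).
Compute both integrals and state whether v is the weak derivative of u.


LHS = -4/15, RHS = -4/15. Yes, v = u' weakly.

u(x) = x**2 + 2*x + 1, classical derivative u'(x) = 2*x + 2.
φ(x) = x²(1−x), so φ'(x) = x*(2 - 3*x).
Note φ(0) = φ(1) = 0, so the boundary term u·φ vanishes.
LHS = ∫_0^1 u(x) φ'(x) dx = ∫_0^1 (-3*x^4 - 4*x^3 + x^2 + 2*x) dx. Term by term:
  ∫_0^1 -3*x^4 dx = -3/5;  ∫_0^1 -4*x^3 dx = -1;  ∫_0^1 x^2 dx = 1/3;
  ∫_0^1 2*x dx = 1.
Sum: -3/5 − 1 + 1/3 + 1 = -4/15.
So LHS = -4/15.
∫_0^1 v(x) φ(x) dx = ∫_0^1 (-2*x^4 + 2*x^2) dx. Term by term:
  ∫_0^1 -2*x^4 dx = -2/5;  ∫_0^1 2*x^2 dx = 2/3.
Sum: -2/5 + 2/3 = 4/15.
So RHS = -∫_0^1 v(x) φ(x) dx = -4/15.
LHS = RHS, so the identity holds for this test φ.
Moreover u is smooth here and v(x) = u'(x) = 2*x + 2 pointwise, so the identity holds for every test function. Hence v is the weak derivative of u.


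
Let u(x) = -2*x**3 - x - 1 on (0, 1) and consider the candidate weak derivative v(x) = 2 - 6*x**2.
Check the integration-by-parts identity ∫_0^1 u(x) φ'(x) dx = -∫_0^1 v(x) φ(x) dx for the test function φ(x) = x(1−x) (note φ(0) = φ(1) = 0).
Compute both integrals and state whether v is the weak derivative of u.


LHS = 7/15, RHS = -1/30. No, v is not the weak derivative of u.

u(x) = -2*x**3 - x - 1, classical derivative u'(x) = -6*x**2 - 1.
φ(x) = x(1−x), so φ'(x) = 1 - 2*x.
Note φ(0) = φ(1) = 0, so the boundary term u·φ vanishes.
LHS = ∫_0^1 u(x) φ'(x) dx = ∫_0^1 (4*x^4 - 2*x^3 + 2*x^2 + x - 1) dx. Term by term:
  ∫_0^1 4*x^4 dx = 4/5;  ∫_0^1 -2*x^3 dx = -1/2;  ∫_0^1 2*x^2 dx = 2/3;
  ∫_0^1 x dx = 1/2;  ∫_0^1 -1 dx = -1.
Sum: 4/5 − 1/2 + 2/3 + 1/2 − 1 = 7/15.
So LHS = 7/15.
∫_0^1 v(x) φ(x) dx = ∫_0^1 (6*x^4 - 6*x^3 - 2*x^2 + 2*x) dx. Term by term:
  ∫_0^1 6*x^4 dx = 6/5;  ∫_0^1 -6*x^3 dx = -3/2;  ∫_0^1 -2*x^2 dx = -2/3;
  ∫_0^1 2*x dx = 1.
Sum: 6/5 − 3/2 − 2/3 + 1 = 1/30.
So RHS = -∫_0^1 v(x) φ(x) dx = -1/30.
LHS − RHS = 1/2 ≠ 0, so the identity fails.
(For a valid weak derivative the identity must hold for EVERY test function, in particular this one. The failure shows v is NOT the weak derivative of u.)
Correct weak derivative would be u'(x) = -6*x**2 - 1.


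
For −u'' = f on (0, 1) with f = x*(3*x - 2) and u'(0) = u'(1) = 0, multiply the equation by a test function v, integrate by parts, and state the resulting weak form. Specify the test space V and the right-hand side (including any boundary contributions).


V = H^1(0, 1) (no boundary constraint on v; u is determined up to an additive constant); weak form: ∫_0^1 u'v' dx = ∫_0^1 (x*(3*x - 2)) v dx for all v ∈ V.

Multiply both sides by a test function v and integrate from 0 to 1:
  ∫_0^1 −u''(x) v(x) dx = ∫_0^1 f(x) v(x) dx.
Integrate the LHS by parts once:
  ∫_0^1 −u'' v dx = −[u'(x) v(x)]_0^1 + ∫_0^1 u'(x) v'(x) dx.
Thus ∫_0^1 u'(x) v'(x) dx = ∫_0^1 f(x) v(x) dx + [u'(x) v(x)]_0^1.
Choose V so that boundary terms are either known or forced to vanish.
u has homogeneous Neumann: u'(0) = u'(1) = 0. So [u' v]_0^1 = 0·v(1) − 0·v(0) = 0 for any v; take V = H^1(0, 1).
Weak formulation: find u (satisfying any essential BC) such that ∫_0^1 u'(x) v'(x) dx = ∫_0^1 f v dx for all v ∈ V (homogeneous Neumann, so boundary terms vanish).
Substituting f(x) = x*(3*x - 2), the right-hand side is ∫_0^1 (x*(3*x - 2)) v dx.
Compatibility check (pure Neumann): taking v ≡ 1 ∈ V gives 0 = ∫_0^1 f dx + (0) − (0), i.e. ∫_0^1 f dx must equal u'(0) − u'(1) = 0. Indeed ∫_0^1 (x*(3*x - 2)) dx = 0, so the data are compatible. The solution is then unique only up to an additive constant (fix it e.g. by requiring ∫_0^1 u dx = 0).


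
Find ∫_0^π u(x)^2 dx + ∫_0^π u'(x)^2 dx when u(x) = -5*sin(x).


||u||_{H^1(0,π)}^2 = 25*π

u'(x) = -5*cos(x).
Expand u² and (u')² and integrate term by term on (0, π), using: for integers n ≥ 1, ∫_0^π sin²(nx) dx = ∫_0^π cos²(nx) dx = π/2; for n ≠ n', ∫_0^π sin(nx)sin(n'x) dx = ∫_0^π cos(nx)cos(n'x) dx = 0; and by product-to-sum, ∫_0^π sin(nx)cos(n'x) dx = ½∫_0^π [sin((n+n')x) + sin((n−n')x)] dx, which is 0 when n+n' is even and 2n/(n²−n'²) when n+n' is odd (it need not vanish on (0, π)).
  u² squared terms: (-5)²·∫sin(x)² dx = 25·π/2 = 25*π/2.
  So ∫_0^π u² dx = 25*π/2.
  (u')² squared terms: (-5)²·∫cos(x)² dx = 25·π/2 = 25*π/2.
  So ∫_0^π (u')² dx = 25*π/2.
||u||_{H^1}^2 = (25*π/2) + (25*π/2) = 25*π.


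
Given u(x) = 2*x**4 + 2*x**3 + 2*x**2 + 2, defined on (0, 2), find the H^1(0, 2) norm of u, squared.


||u||_{H^1}^2 = 1258552/315

The H^1 norm (squared) on an interval (0, L) is
  ||u||_{H^1}^2 = ∫_0^L u(x)^2 dx + ∫_0^L u'(x)^2 dx.
Compute u'(x) = 8*x**3 + 6*x**2 + 4*x.
Then u(x)^2 = 4*x**8 + 8*x**7 + 12*x**6 + 8*x**5 + 12*x**4 + 8*x**3 + 8*x**2 + 4 and u'(x)^2 = 64*x**6 + 96*x**5 + 100*x**4 + 48*x**3 + 16*x**2.
Integrate each monomial from 0 to 2 using ∫_0^2 c·x^n dx = c·2^(n+1)/(n+1):
  ∫_0^2 u(x)^2 dx = ∫_0^2 (4*x^8 + 8*x^7 + 12*x^6 + 8*x^5 + 12*x^4 + 8*x^3 + 8*x^2 + 4) dx. Term by term:
    ∫_0^2 4*x^8 dx = 2048/9;  ∫_0^2 8*x^7 dx = 256;  ∫_0^2 12*x^6 dx = 1536/7;
    ∫_0^2 8*x^5 dx = 256/3;  ∫_0^2 12*x^4 dx = 384/5;  ∫_0^2 8*x^3 dx = 32;
    ∫_0^2 8*x^2 dx = 64/3;  ∫_0^2 4 dx = 8.
  Sum: 2048/9 + 256 + 1536/7 + 256/3 + 384/5 + 32 + 64/3 + 8 = 291832/315.
  ∫_0^2 u'(x)^2 dx = ∫_0^2 (64*x^6 + 96*x^5 + 100*x^4 + 48*x^3 + 16*x^2) dx. Term by term:
    ∫_0^2 64*x^6 dx = 8192/7;  ∫_0^2 96*x^5 dx = 1024;  ∫_0^2 100*x^4 dx = 640;
    ∫_0^2 48*x^3 dx = 192;  ∫_0^2 16*x^2 dx = 128/3.
  Sum: 8192/7 + 1024 + 640 + 192 + 128/3 = 64448/21.
Adding: ||u||_{H^1}^2 = 291832/315 + 64448/21 = 1258552/315.


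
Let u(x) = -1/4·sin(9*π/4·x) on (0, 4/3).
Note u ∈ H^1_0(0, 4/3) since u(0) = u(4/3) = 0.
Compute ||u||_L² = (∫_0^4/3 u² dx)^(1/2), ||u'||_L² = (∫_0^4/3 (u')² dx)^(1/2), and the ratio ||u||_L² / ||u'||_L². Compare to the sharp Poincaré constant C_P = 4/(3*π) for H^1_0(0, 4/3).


||u||_L² / ||u'||_L² = 4/(9*π) < C_P = 4/(3*π).

u(x) = -1/4·sin(9*π/4·x), so u'(x) = -9*π*cos(9*π*x/4)/16.
Writing u(x) = A·sin(kπx/L) with A = -1/4 and k = 3, use ∫_0^L sin²(kπx/L) dx = L/2 and ∫_0^L cos²(kπx/L) dx = L/2.
u² = 1/16·sin²(9*π/4·x) and (u')² = 81*π^2/256·cos²(9*π/4·x), and each of sin², cos² integrates to L/2 = 2/3 over (0, 4/3).
∫_0^4/3 u² dx = 1/24, so ||u||_L² = sqrt(6)/12.
∫_0^4/3 (u')² dx = 27*π^2/128, so ||u'||_L² = 3*sqrt(6)*π/16.
Ratio ||u||_L² / ||u'||_L² = 4/(9*π).
Sharp Poincaré constant on H^1_0(0, 4/3) is C_P = L/π = 4/(3*π), achieved by sin(3*π/4·x).
This is the k = 3 harmonic; the ratio L/(kπ) is strictly less than C_P = L/π, consistent with the sharp inequality ||u||_L² ≤ C_P ||u'||_L².


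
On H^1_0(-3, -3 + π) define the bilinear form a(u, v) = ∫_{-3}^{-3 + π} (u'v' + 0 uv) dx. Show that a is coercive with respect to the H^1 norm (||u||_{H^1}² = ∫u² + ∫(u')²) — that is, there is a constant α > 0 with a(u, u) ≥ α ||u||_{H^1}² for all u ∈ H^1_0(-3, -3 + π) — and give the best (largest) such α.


α = 1/2

Coercivity of a(·,·) on H^1_0(-3, -3 + π) means a(u, u) ≥ α ||u||_{H^1}² for every u ∈ H^1_0.
The interval has length L = π, and Poincaré/coercivity depend only on L. Here a(u, u) = ∫(u')² + (0)·∫u².
Here c = 0, so a(u,u) = ∫(u')² alone. The condition a(u,u) ≥ α||u||_{H^1}² reads (1−α)∫(u')² ≥ (α−c)∫u². Any admissible α is ≤ 1 (rapidly oscillating u have ∫u²/∫(u')² → 0), and α = 1 would force 0 ≥ (1−c)∫u², impossible since c < 1; so 1−α > 0. By the sharp Poincaré inequality on H^1_0 of an interval of length L, ∫(u')² ≥ (π/L)²∫u² with equality for the first sine mode sin(π(x−x₀)/L) (x₀ the left endpoint), so the inequality holds for all u iff (1−α)(π/L)² ≥ α − c, i.e. α ≤ ((π/L)² + c)/((π/L)² + 1) = (1 + c(L/π)²)/(1 + (L/π)²). (Direct route, valid since c ≤ 0: Poincaré gives c∫u² ≥ c(L/π)²∫(u')², so a(u,u) ≥ (1 + c(L/π)²)∫(u')², while ||u||_{H^1}² ≤ (1 + (L/π)²)∫(u')²; dividing yields the same α.) With (π/L)² = 1 and c = 0, the largest admissible constant is α = ((π/L)² + c)/((π/L)² + 1).
Simplifying, α = 1/2.


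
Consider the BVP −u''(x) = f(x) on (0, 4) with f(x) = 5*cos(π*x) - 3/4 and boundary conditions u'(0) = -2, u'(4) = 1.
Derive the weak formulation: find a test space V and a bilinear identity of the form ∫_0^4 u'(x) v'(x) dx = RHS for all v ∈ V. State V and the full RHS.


V = H^1(0, 4) (v unrestricted at boundary; u is determined up to an additive constant); weak form: ∫_0^4 u'v' dx = ∫_0^4 (5*cos(π*x) - 3/4) v dx + v(4) + 2·v(0) for all v ∈ V.

Multiply both sides by a test function v and integrate from 0 to 4:
  ∫_0^4 −u''(x) v(x) dx = ∫_0^4 f(x) v(x) dx.
Integrate the LHS by parts once:
  ∫_0^4 −u'' v dx = −[u'(x) v(x)]_0^4 + ∫_0^4 u'(x) v'(x) dx.
Thus ∫_0^4 u'(x) v'(x) dx = ∫_0^4 f(x) v(x) dx + [u'(x) v(x)]_0^4.
Choose V so that boundary terms are either known or forced to vanish.
u has inhomogeneous Neumann u'(0) = -2, u'(4) = 1. [u' v]_0^4 = (1)·v(4) − (-2)·v(0) = v(4) + 2·v(0). Take V = H^1(0, 4); boundary term becomes part of RHS.
Weak formulation: find u (satisfying any essential BC) such that ∫_0^4 u'(x) v'(x) dx = ∫_0^4 f v dx + v(4) + 2·v(0) for all v ∈ V (Neumann data are natural BCs: they enter the RHS as boundary terms).
Substituting f(x) = 5*cos(π*x) - 3/4, the right-hand side is ∫_0^4 (5*cos(π*x) - 3/4) v dx + v(4) + 2·v(0).
Compatibility check (pure Neumann): taking v ≡ 1 ∈ V gives 0 = ∫_0^4 f dx + (1) − (-2), i.e. ∫_0^4 f dx must equal u'(0) − u'(4) = -3. Indeed ∫_0^4 (5*cos(π*x) - 3/4) dx = -3, so the data are compatible. The solution is then unique only up to an additive constant (fix it e.g. by requiring ∫_0^4 u dx = 0).


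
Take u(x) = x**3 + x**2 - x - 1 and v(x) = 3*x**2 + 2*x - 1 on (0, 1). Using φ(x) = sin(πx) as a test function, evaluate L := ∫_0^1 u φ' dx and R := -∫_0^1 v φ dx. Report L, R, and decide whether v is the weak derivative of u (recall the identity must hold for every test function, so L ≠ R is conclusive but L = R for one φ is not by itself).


LHS = -3/π + 12/π^3, RHS = -3/π + 12/π^3. Yes, v = u' weakly.

u(x) = x**3 + x**2 - x - 1, classical derivative u'(x) = 3*x**2 + 2*x - 1.
φ(x) = sin(πx), so φ'(x) = π*cos(π*x).
Note φ(0) = φ(1) = 0, so the boundary term u·φ vanishes.
LHS = ∫_0^1 u(x) φ'(x) dx = ∫_0^1 (π*x^3*cos(π*x) + π*x^2*cos(π*x) - π*x*cos(π*x) - π*cos(π*x)) dx. Term by term:
  ∫_0^1 -π*cos(π*x) dx = 0;  ∫_0^1 π*x^2*cos(π*x) dx = -2/π;  ∫_0^1 π*x^3*cos(π*x) dx = -3/π + 12/π^3;
  ∫_0^1 -π*x*cos(π*x) dx = 2/π.
Sum: 0 − 2/π + -3/π + 12/π^3 + 2/π = -3/π + 12/π^3.
So LHS = -3/π + 12/π^3.
∫_0^1 v(x) φ(x) dx = ∫_0^1 (3*x^2*sin(π*x) + 2*x*sin(π*x) - sin(π*x)) dx. Term by term:
  ∫_0^1 -sin(π*x) dx = -2/π;  ∫_0^1 2*x*sin(π*x) dx = 2/π;  ∫_0^1 3*x^2*sin(π*x) dx = -12/π^3 + 3/π.
Sum: -2/π + 2/π + -12/π^3 + 3/π = -12/π^3 + 3/π.
So RHS = -∫_0^1 v(x) φ(x) dx = -3/π + 12/π^3.
LHS = RHS, so the identity holds for this test φ.
Moreover u is smooth here and v(x) = u'(x) = 3*x**2 + 2*x - 1 pointwise, so the identity holds for every test function. Hence v is the weak derivative of u.


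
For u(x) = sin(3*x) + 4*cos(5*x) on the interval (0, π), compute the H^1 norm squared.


||u||_{H^1(0,π)}^2 = 213*π

u'(x) = -20*sin(5*x) + 3*cos(3*x).
Expand u² and (u')² and integrate term by term on (0, π), using: for integers n ≥ 1, ∫_0^π sin²(nx) dx = ∫_0^π cos²(nx) dx = π/2; for n ≠ n', ∫_0^π sin(nx)sin(n'x) dx = ∫_0^π cos(nx)cos(n'x) dx = 0; and by product-to-sum, ∫_0^π sin(nx)cos(n'x) dx = ½∫_0^π [sin((n+n')x) + sin((n−n')x)] dx, which is 0 when n+n' is even and 2n/(n²−n'²) when n+n' is odd (it need not vanish on (0, π)).
  u² squared terms: (4)²·∫cos(5x)² dx = 16·π/2 = 8*π;  (1)²·∫sin(3x)² dx = 1·π/2 = π/2.
  u² cross terms: 2·(4)·(1)·∫cos(5x)·sin(3x) dx = 8·(0) = 0.
  So ∫_0^π u² dx = 8*π + π/2 + 0 = 17*π/2.
  (u')² squared terms: (-20)²·∫sin(5x)² dx = 400·π/2 = 200*π;  (3)²·∫cos(3x)² dx = 9·π/2 = 9*π/2.
  (u')² cross terms: 2·(-20)·(3)·∫sin(5x)·cos(3x) dx = -120·(0) = 0.
  So ∫_0^π (u')² dx = 200*π + 9*π/2 + 0 = 409*π/2.
||u||_{H^1}^2 = (17*π/2) + (409*π/2) = 213*π.


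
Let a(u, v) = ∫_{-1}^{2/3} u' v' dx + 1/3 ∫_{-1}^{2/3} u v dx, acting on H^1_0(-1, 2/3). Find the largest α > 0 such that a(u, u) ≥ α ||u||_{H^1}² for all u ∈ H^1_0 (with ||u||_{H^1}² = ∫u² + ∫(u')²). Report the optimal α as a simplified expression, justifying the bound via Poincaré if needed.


α = (25 + 27*π^2)/(3*(25 + 9*π^2))

Coercivity of a(·,·) on H^1_0(-1, 2/3) means a(u, u) ≥ α ||u||_{H^1}² for every u ∈ H^1_0.
The interval has length L = 5/3, and Poincaré/coercivity depend only on L. Here a(u, u) = ∫(u')² + (1/3)·∫u².
Here 0 < c = 1/3 < 1. The condition a(u,u) ≥ α||u||_{H^1}² reads (1−α)∫(u')² ≥ (α−c)∫u². Any admissible α is ≤ 1 (rapidly oscillating u have ∫u²/∫(u')² → 0), and α = 1 would force 0 ≥ (1−c)∫u², impossible since c < 1; so 1−α > 0. By the sharp Poincaré inequality on H^1_0 of an interval of length L, ∫(u')² ≥ (π/L)²∫u² with equality for the first sine mode sin(π(x−x₀)/L) (x₀ the left endpoint), so the inequality holds for all u iff (1−α)(π/L)² ≥ α − c, i.e. α ≤ ((π/L)² + c)/((π/L)² + 1) = (1 + c(L/π)²)/(1 + (L/π)²). With (π/L)² = 9*π^2/25 and c = 1/3, the largest admissible constant is α = ((π/L)² + c)/((π/L)² + 1).
Simplifying, α = (25 + 27*π^2)/(3*(25 + 9*π^2)).


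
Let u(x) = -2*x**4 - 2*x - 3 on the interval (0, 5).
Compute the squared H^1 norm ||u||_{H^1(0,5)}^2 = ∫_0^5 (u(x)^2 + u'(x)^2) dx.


||u||_{H^1}^2 = 101811545/63

The H^1 norm (squared) on an interval (0, L) is
  ||u||_{H^1}^2 = ∫_0^L u(x)^2 dx + ∫_0^L u'(x)^2 dx.
Compute u'(x) = -8*x**3 - 2.
Then u(x)^2 = 4*x**8 + 8*x**5 + 12*x**4 + 4*x**2 + 12*x + 9 and u'(x)^2 = 64*x**6 + 32*x**3 + 4.
Integrate each monomial from 0 to 5 using ∫_0^5 c·x^n dx = c·5^(n+1)/(n+1):
  ∫_0^5 u(x)^2 dx = ∫_0^5 (4*x^8 + 8*x^5 + 12*x^4 + 4*x^2 + 12*x + 9) dx. Term by term:
    ∫_0^5 4*x^8 dx = 7812500/9;  ∫_0^5 8*x^5 dx = 62500/3;  ∫_0^5 12*x^4 dx = 7500;
    ∫_0^5 4*x^2 dx = 500/3;  ∫_0^5 12*x dx = 150;  ∫_0^5 9 dx = 45.
  Sum: 7812500/9 + 62500/3 + 7500 + 500/3 + 150 + 45 = 8070755/9.
  ∫_0^5 u'(x)^2 dx = ∫_0^5 (64*x^6 + 32*x^3 + 4) dx. Term by term:
    ∫_0^5 64*x^6 dx = 5000000/7;  ∫_0^5 32*x^3 dx = 5000;  ∫_0^5 4 dx = 20.
  Sum: 5000000/7 + 5000 + 20 = 5035140/7.
Adding: ||u||_{H^1}^2 = 8070755/9 + 5035140/7 = 101811545/63.


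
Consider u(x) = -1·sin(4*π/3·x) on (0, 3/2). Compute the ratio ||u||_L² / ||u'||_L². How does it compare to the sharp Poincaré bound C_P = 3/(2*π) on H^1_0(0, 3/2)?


||u||_L² / ||u'||_L² = 3/(4*π) < C_P = 3/(2*π).

u(x) = -1·sin(4*π/3·x), so u'(x) = -4*π*cos(4*π*x/3)/3.
Writing u(x) = A·sin(kπx/L) with A = -1 and k = 2, use ∫_0^L sin²(kπx/L) dx = L/2 and ∫_0^L cos²(kπx/L) dx = L/2.
u² = 1·sin²(4*π/3·x) and (u')² = 16*π^2/9·cos²(4*π/3·x), and each of sin², cos² integrates to L/2 = 3/4 over (0, 3/2).
∫_0^3/2 u² dx = 3/4, so ||u||_L² = sqrt(3)/2.
∫_0^3/2 (u')² dx = 4*π^2/3, so ||u'||_L² = 2*sqrt(3)*π/3.
Ratio ||u||_L² / ||u'||_L² = 3/(4*π).
Sharp Poincaré constant on H^1_0(0, 3/2) is C_P = L/π = 3/(2*π), achieved by sin(2*π/3·x).
This is the k = 2 harmonic; the ratio L/(kπ) is strictly less than C_P = L/π, consistent with the sharp inequality ||u||_L² ≤ C_P ||u'||_L².


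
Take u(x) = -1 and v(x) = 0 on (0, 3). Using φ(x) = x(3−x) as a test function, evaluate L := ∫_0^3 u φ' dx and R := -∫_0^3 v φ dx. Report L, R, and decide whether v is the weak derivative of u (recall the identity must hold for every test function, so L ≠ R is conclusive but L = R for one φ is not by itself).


LHS = 0, RHS = 0. Yes, v = u' weakly.

u(x) = -1, classical derivative u'(x) = 0.
φ(x) = x(3−x), so φ'(x) = 3 - 2*x.
Note φ(0) = φ(3) = 0, so the boundary term u·φ vanishes.
LHS = ∫_0^3 u(x) φ'(x) dx = ∫_0^3 (2*x - 3) dx. Term by term:
  ∫_0^3 2*x dx = 9;  ∫_0^3 -3 dx = -9.
Sum: 9 − 9 = 0.
So LHS = 0.
∫_0^3 v(x) φ(x) dx = ∫_0^3 (0) dx. Term by term:
  ∫_0^3 0 dx = 0.
So RHS = -∫_0^3 v(x) φ(x) dx = 0.
LHS = RHS, so the identity holds for this test φ.
Moreover u is smooth here and v(x) = u'(x) = 0 pointwise, so the identity holds for every test function. Hence v is the weak derivative of u.


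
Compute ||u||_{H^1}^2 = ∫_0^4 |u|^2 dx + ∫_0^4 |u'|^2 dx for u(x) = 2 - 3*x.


||u||_{H^1}^2 = 148

The H^1 norm (squared) on an interval (0, L) is
  ||u||_{H^1}^2 = ∫_0^L u(x)^2 dx + ∫_0^L u'(x)^2 dx.
Compute u'(x) = -3.
Then u(x)^2 = 9*x**2 - 12*x + 4 and u'(x)^2 = 9.
Integrate each monomial from 0 to 4 using ∫_0^4 c·x^n dx = c·4^(n+1)/(n+1):
  ∫_0^4 u(x)^2 dx = ∫_0^4 (9*x^2 - 12*x + 4) dx. Term by term:
    ∫_0^4 9*x^2 dx = 192;  ∫_0^4 -12*x dx = -96;  ∫_0^4 4 dx = 16.
  Sum: 192 − 96 + 16 = 112.
  ∫_0^4 u'(x)^2 dx = ∫_0^4 (9) dx. Term by term:
    ∫_0^4 9 dx = 36.
Adding: ||u||_{H^1}^2 = 112 + 36 = 148.


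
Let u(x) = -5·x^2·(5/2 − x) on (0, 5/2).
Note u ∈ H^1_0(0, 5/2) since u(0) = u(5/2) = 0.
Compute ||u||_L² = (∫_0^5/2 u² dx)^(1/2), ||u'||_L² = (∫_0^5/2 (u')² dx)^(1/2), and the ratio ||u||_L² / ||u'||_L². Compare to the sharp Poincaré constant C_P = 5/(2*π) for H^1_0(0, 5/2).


||u||_L² / ||u'||_L² = 5*sqrt(14)/28 < C_P = 5/(2*π).

u(x) = -5·x^2·(5/2 − x), so u'(x) = 5*x*(3*x - 5).
u(x) = -5·x^2·(5/2 − x) vanishes at x = 0 and x = 5/2, so u ∈ H^1_0(0, 5/2). Differentiate via the product rule and integrate the resulting polynomials term by term.
  ∫_0^5/2 u² dx = ∫_0^5/2 (25*x^6 - 125*x^5 + 625*x^4/4) dx. Term by term:
    ∫_0^5/2 25*x^6 dx = 1953125/896;  ∫_0^5/2 -125*x^5 dx = -1953125/384;  ∫_0^5/2 625*x^4/4 dx = 390625/128.
  Sum: 1953125/896 − 1953125/384 + 390625/128 = 390625/2688.
  ∫_0^5/2 (u')² dx = ∫_0^5/2 (225*x^4 - 750*x^3 + 625*x^2) dx. Term by term:
    ∫_0^5/2 225*x^4 dx = 140625/32;  ∫_0^5/2 -750*x^3 dx = -234375/32;  ∫_0^5/2 625*x^2 dx = 78125/24.
  Sum: 140625/32 − 234375/32 + 78125/24 = 15625/48.
∫_0^5/2 u² dx = 390625/2688, so ||u||_L² = 625*sqrt(42)/336.
∫_0^5/2 (u')² dx = 15625/48, so ||u'||_L² = 125*sqrt(3)/12.
Ratio ||u||_L² / ||u'||_L² = 5*sqrt(14)/28.
Sharp Poincaré constant on H^1_0(0, 5/2) is C_P = L/π = 5/(2*π), achieved by sin(2*π/5·x).
A polynomial bump cannot attain the sharp Poincaré constant (only the first sine eigenfunction does), so the ratio is strictly less than C_P, consistent with ||u||_L² ≤ C_P ||u'||_L².


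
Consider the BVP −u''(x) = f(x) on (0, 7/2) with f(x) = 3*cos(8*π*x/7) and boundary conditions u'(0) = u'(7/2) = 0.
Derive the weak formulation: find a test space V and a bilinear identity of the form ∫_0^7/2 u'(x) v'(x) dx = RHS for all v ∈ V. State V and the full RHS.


V = H^1(0, 7/2) (no boundary constraint on v; u is determined up to an additive constant); weak form: ∫_0^7/2 u'v' dx = ∫_0^7/2 (3*cos(8*π*x/7)) v dx for all v ∈ V.

Multiply both sides by a test function v and integrate from 0 to 7/2:
  ∫_0^7/2 −u''(x) v(x) dx = ∫_0^7/2 f(x) v(x) dx.
Integrate the LHS by parts once:
  ∫_0^7/2 −u'' v dx = −[u'(x) v(x)]_0^7/2 + ∫_0^7/2 u'(x) v'(x) dx.
Thus ∫_0^7/2 u'(x) v'(x) dx = ∫_0^7/2 f(x) v(x) dx + [u'(x) v(x)]_0^7/2.
Choose V so that boundary terms are either known or forced to vanish.
u has homogeneous Neumann: u'(0) = u'(7/2) = 0. So [u' v]_0^7/2 = 0·v(7/2) − 0·v(0) = 0 for any v; take V = H^1(0, 7/2).
Weak formulation: find u (satisfying any essential BC) such that ∫_0^7/2 u'(x) v'(x) dx = ∫_0^7/2 f v dx for all v ∈ V (homogeneous Neumann, so boundary terms vanish).
Substituting f(x) = 3*cos(8*π*x/7), the right-hand side is ∫_0^7/2 (3*cos(8*π*x/7)) v dx.
Compatibility check (pure Neumann): taking v ≡ 1 ∈ V gives 0 = ∫_0^7/2 f dx + (0) − (0), i.e. ∫_0^7/2 f dx must equal u'(0) − u'(7/2) = 0. Indeed ∫_0^7/2 (3*cos(8*π*x/7)) dx = 0, so the data are compatible. The solution is then unique only up to an additive constant (fix it e.g. by requiring ∫_0^7/2 u dx = 0).


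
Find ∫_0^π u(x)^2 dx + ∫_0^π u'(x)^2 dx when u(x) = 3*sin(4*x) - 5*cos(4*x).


||u||_{H^1(0,π)}^2 = 289*π

u'(x) = 20*sin(4*x) + 12*cos(4*x).
Expand u² and (u')² and integrate term by term on (0, π), using: for integers n ≥ 1, ∫_0^π sin²(nx) dx = ∫_0^π cos²(nx) dx = π/2; for n ≠ n', ∫_0^π sin(nx)sin(n'x) dx = ∫_0^π cos(nx)cos(n'x) dx = 0; and by product-to-sum, ∫_0^π sin(nx)cos(n'x) dx = ½∫_0^π [sin((n+n')x) + sin((n−n')x)] dx, which is 0 when n+n' is even and 2n/(n²−n'²) when n+n' is odd (it need not vanish on (0, π)).
  u² squared terms: (-5)²·∫cos(4x)² dx = 25·π/2 = 25*π/2;  (3)²·∫sin(4x)² dx = 9·π/2 = 9*π/2.
  u² cross terms: 2·(-5)·(3)·∫cos(4x)·sin(4x) dx = -30·(0) = 0.
  So ∫_0^π u² dx = 25*π/2 + 9*π/2 + 0 = 17*π.
  (u')² squared terms: (12)²·∫cos(4x)² dx = 144·π/2 = 72*π;  (20)²·∫sin(4x)² dx = 400·π/2 = 200*π.
  (u')² cross terms: 2·(12)·(20)·∫cos(4x)·sin(4x) dx = 480·(0) = 0.
  So ∫_0^π (u')² dx = 72*π + 200*π + 0 = 272*π.
||u||_{H^1}^2 = (17*π) + (272*π) = 289*π.


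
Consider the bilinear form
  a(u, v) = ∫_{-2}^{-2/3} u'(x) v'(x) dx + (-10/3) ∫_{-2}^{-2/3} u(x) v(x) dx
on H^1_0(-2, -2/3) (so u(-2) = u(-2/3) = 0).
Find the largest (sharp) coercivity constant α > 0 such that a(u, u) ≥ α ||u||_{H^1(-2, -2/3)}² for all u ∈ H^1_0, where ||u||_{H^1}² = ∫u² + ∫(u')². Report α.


α = (-160 + 27*π^2)/(3*(16 + 9*π^2))

Coercivity of a(·,·) on H^1_0(-2, -2/3) means a(u, u) ≥ α ||u||_{H^1}² for every u ∈ H^1_0.
The interval has length L = 4/3, and Poincaré/coercivity depend only on L. Here a(u, u) = ∫(u')² + (-10/3)·∫u².
Here c = -10/3 < 0 with |c| < (π/L)² = 9*π^2/16, so coercivity still holds. The condition a(u,u) ≥ α||u||_{H^1}² reads (1−α)∫(u')² ≥ (α−c)∫u². Any admissible α is ≤ 1 (rapidly oscillating u have ∫u²/∫(u')² → 0), and α = 1 would force 0 ≥ (1−c)∫u², impossible since c < 1; so 1−α > 0. By the sharp Poincaré inequality on H^1_0 of an interval of length L, ∫(u')² ≥ (π/L)²∫u² with equality for the first sine mode sin(π(x−x₀)/L) (x₀ the left endpoint), so the inequality holds for all u iff (1−α)(π/L)² ≥ α − c, i.e. α ≤ ((π/L)² + c)/((π/L)² + 1) = (1 + c(L/π)²)/(1 + (L/π)²). (Direct route, valid since c ≤ 0: Poincaré gives c∫u² ≥ c(L/π)²∫(u')², so a(u,u) ≥ (1 + c(L/π)²)∫(u')², while ||u||_{H^1}² ≤ (1 + (L/π)²)∫(u')²; dividing yields the same α.) With (π/L)² = 9*π^2/16 and c = -10/3, the largest admissible constant is α = ((π/L)² + c)/((π/L)² + 1).
Simplifying, α = (-160 + 27*π^2)/(3*(16 + 9*π^2)).


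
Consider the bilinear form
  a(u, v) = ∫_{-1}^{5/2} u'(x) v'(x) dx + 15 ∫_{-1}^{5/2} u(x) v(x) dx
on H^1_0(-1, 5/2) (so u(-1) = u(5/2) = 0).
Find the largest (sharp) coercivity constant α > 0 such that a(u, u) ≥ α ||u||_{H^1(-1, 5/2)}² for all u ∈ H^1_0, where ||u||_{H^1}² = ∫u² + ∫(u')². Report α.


α = 1

Coercivity of a(·,·) on H^1_0(-1, 5/2) means a(u, u) ≥ α ||u||_{H^1}² for every u ∈ H^1_0.
The interval has length L = 7/2, and Poincaré/coercivity depend only on L. Here a(u, u) = ∫(u')² + (15)·∫u².
Here c = 15 ≥ 1, so a(u,u) = ∫(u')² + c∫u² ≥ ∫(u')² + ∫u² = ||u||_{H^1}², i.e. α = 1 works. No larger α is possible: a(u,u) ≥ α||u||_{H^1}² means (1−α)∫(u')² ≥ (α−c)∫u², and for the modes u_n = sin(nπ(x−x₀)/L) (x₀ the left endpoint) one has ∫u_n²/∫(u_n')² = (L/(nπ))² → 0, so a(u_n,u_n)/||u_n||_{H^1}² → 1. Hence the optimal constant is α = 1.
Therefore α = 1.


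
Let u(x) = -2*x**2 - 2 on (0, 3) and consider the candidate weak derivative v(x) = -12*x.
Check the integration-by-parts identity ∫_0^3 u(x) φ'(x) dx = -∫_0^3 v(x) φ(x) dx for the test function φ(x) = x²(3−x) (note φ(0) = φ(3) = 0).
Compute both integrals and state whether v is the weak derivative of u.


LHS = 243/5, RHS = 729/5. No, v is not the weak derivative of u.

u(x) = -2*x**2 - 2, classical derivative u'(x) = -4*x.
φ(x) = x²(3−x), so φ'(x) = 3*x*(2 - x).
Note φ(0) = φ(3) = 0, so the boundary term u·φ vanishes.
LHS = ∫_0^3 u(x) φ'(x) dx = ∫_0^3 (6*x^4 - 12*x^3 + 6*x^2 - 12*x) dx. Term by term:
  ∫_0^3 6*x^4 dx = 1458/5;  ∫_0^3 -12*x^3 dx = -243;  ∫_0^3 6*x^2 dx = 54;
  ∫_0^3 -12*x dx = -54.
Sum: 1458/5 − 243 + 54 − 54 = 243/5.
So LHS = 243/5.
∫_0^3 v(x) φ(x) dx = ∫_0^3 (12*x^4 - 36*x^3) dx. Term by term:
  ∫_0^3 12*x^4 dx = 2916/5;  ∫_0^3 -36*x^3 dx = -729.
Sum: 2916/5 − 729 = -729/5.
So RHS = -∫_0^3 v(x) φ(x) dx = 729/5.
LHS − RHS = -486/5 ≠ 0, so the identity fails.
(For a valid weak derivative the identity must hold for EVERY test function, in particular this one. The failure shows v is NOT the weak derivative of u.)
Correct weak derivative would be u'(x) = -4*x.


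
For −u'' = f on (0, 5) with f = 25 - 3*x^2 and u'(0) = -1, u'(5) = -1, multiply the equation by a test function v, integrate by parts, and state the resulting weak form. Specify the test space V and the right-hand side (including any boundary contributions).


V = H^1(0, 5) (v unrestricted at boundary; u is determined up to an additive constant); weak form: ∫_0^5 u'v' dx = ∫_0^5 (25 - 3*x^2) v dx − v(5) + v(0) for all v ∈ V.

Multiply both sides by a test function v and integrate from 0 to 5:
  ∫_0^5 −u''(x) v(x) dx = ∫_0^5 f(x) v(x) dx.
Integrate the LHS by parts once:
  ∫_0^5 −u'' v dx = −[u'(x) v(x)]_0^5 + ∫_0^5 u'(x) v'(x) dx.
Thus ∫_0^5 u'(x) v'(x) dx = ∫_0^5 f(x) v(x) dx + [u'(x) v(x)]_0^5.
Choose V so that boundary terms are either known or forced to vanish.
u has inhomogeneous Neumann u'(0) = -1, u'(5) = -1. [u' v]_0^5 = (-1)·v(5) − (-1)·v(0) = − v(5) + v(0). Take V = H^1(0, 5); boundary term becomes part of RHS.
Weak formulation: find u (satisfying any essential BC) such that ∫_0^5 u'(x) v'(x) dx = ∫_0^5 f v dx − v(5) + v(0) for all v ∈ V (Neumann data are natural BCs: they enter the RHS as boundary terms).
Substituting f(x) = 25 - 3*x^2, the right-hand side is ∫_0^5 (25 - 3*x^2) v dx − v(5) + v(0).
Compatibility check (pure Neumann): taking v ≡ 1 ∈ V gives 0 = ∫_0^5 f dx + (-1) − (-1), i.e. ∫_0^5 f dx must equal u'(0) − u'(5) = 0. Indeed ∫_0^5 (25 - 3*x^2) dx = 0, so the data are compatible. The solution is then unique only up to an additive constant (fix it e.g. by requiring ∫_0^5 u dx = 0).


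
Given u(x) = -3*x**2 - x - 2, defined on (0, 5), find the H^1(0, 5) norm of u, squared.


||u||_{H^1}^2 = 52975/6

The H^1 norm (squared) on an interval (0, L) is
  ||u||_{H^1}^2 = ∫_0^L u(x)^2 dx + ∫_0^L u'(x)^2 dx.
Compute u'(x) = -6*x - 1.
Then u(x)^2 = 9*x**4 + 6*x**3 + 13*x**2 + 4*x + 4 and u'(x)^2 = 36*x**2 + 12*x + 1.
Integrate each monomial from 0 to 5 using ∫_0^5 c·x^n dx = c·5^(n+1)/(n+1):
  ∫_0^5 u(x)^2 dx = ∫_0^5 (9*x^4 + 6*x^3 + 13*x^2 + 4*x + 4) dx. Term by term:
    ∫_0^5 9*x^4 dx = 5625;  ∫_0^5 6*x^3 dx = 1875/2;  ∫_0^5 13*x^2 dx = 1625/3;
    ∫_0^5 4*x dx = 50;  ∫_0^5 4 dx = 20.
  Sum: 5625 + 1875/2 + 1625/3 + 50 + 20 = 43045/6.
  ∫_0^5 u'(x)^2 dx = ∫_0^5 (36*x^2 + 12*x + 1) dx. Term by term:
    ∫_0^5 36*x^2 dx = 1500;  ∫_0^5 12*x dx = 150;  ∫_0^5 1 dx = 5.
  Sum: 1500 + 150 + 5 = 1655.
Adding: ||u||_{H^1}^2 = 43045/6 + 1655 = 52975/6.


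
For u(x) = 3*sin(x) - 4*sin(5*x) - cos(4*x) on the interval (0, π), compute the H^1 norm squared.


||u||_{H^1(0,π)}^2 = 7412/45 + 451*π/2

u'(x) = 4*sin(4*x) + 3*cos(x) - 20*cos(5*x).
Expand u² and (u')² and integrate term by term on (0, π), using: for integers n ≥ 1, ∫_0^π sin²(nx) dx = ∫_0^π cos²(nx) dx = π/2; for n ≠ n', ∫_0^π sin(nx)sin(n'x) dx = ∫_0^π cos(nx)cos(n'x) dx = 0; and by product-to-sum, ∫_0^π sin(nx)cos(n'x) dx = ½∫_0^π [sin((n+n')x) + sin((n−n')x)] dx, which is 0 when n+n' is even and 2n/(n²−n'²) when n+n' is odd (it need not vanish on (0, π)).
  u² squared terms: (-1)²·∫cos(4x)² dx = 1·π/2 = π/2;  (-4)²·∫sin(5x)² dx = 16·π/2 = 8*π;  (3)²·∫sin(x)² dx = 9·π/2 = 9*π/2.
  u² cross terms: 2·(-1)·(-4)·∫cos(4x)·sin(5x) dx = 8·(10/9) = 80/9;  2·(-1)·(3)·∫cos(4x)·sin(x) dx = -6·(-2/15) = 4/5;  2·(-4)·(3)·∫sin(5x)·sin(x) dx = -24·(0) = 0.
  So ∫_0^π u² dx = π/2 + 8*π + 9*π/2 + 80/9 + 4/5 + 0 = 436/45 + 13*π.
  (u')² squared terms: (-20)²·∫cos(5x)² dx = 400·π/2 = 200*π;  (3)²·∫cos(x)² dx = 9·π/2 = 9*π/2;  (4)²·∫sin(4x)² dx = 16·π/2 = 8*π.
  (u')² cross terms: 2·(-20)·(3)·∫cos(5x)·cos(x) dx = -120·(0) = 0;  2·(-20)·(4)·∫cos(5x)·sin(4x) dx = -160·(-8/9) = 1280/9;  2·(3)·(4)·∫cos(x)·sin(4x) dx = 24·(8/15) = 64/5.
  So ∫_0^π (u')² dx = 200*π + 9*π/2 + 8*π + 0 + 1280/9 + 64/5 = 6976/45 + 425*π/2.
||u||_{H^1}^2 = (436/45 + 13*π) + (6976/45 + 425*π/2) = 7412/45 + 451*π/2.


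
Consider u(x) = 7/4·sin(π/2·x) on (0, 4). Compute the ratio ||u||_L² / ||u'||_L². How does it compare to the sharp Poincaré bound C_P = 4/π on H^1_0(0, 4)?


||u||_L² / ||u'||_L² = 2/π < C_P = 4/π.

u(x) = 7/4·sin(π/2·x), so u'(x) = 7*π*cos(π*x/2)/8.
Writing u(x) = A·sin(kπx/L) with A = 7/4 and k = 2, use ∫_0^L sin²(kπx/L) dx = L/2 and ∫_0^L cos²(kπx/L) dx = L/2.
u² = 49/16·sin²(π/2·x) and (u')² = 49*π^2/64·cos²(π/2·x), and each of sin², cos² integrates to L/2 = 2 over (0, 4).
∫_0^4 u² dx = 49/8, so ||u||_L² = 7*sqrt(2)/4.
∫_0^4 (u')² dx = 49*π^2/32, so ||u'||_L² = 7*sqrt(2)*π/8.
Ratio ||u||_L² / ||u'||_L² = 2/π.
Sharp Poincaré constant on H^1_0(0, 4) is C_P = L/π = 4/π, achieved by sin(π/4·x).
This is the k = 2 harmonic; the ratio L/(kπ) is strictly less than C_P = L/π, consistent with the sharp inequality ||u||_L² ≤ C_P ||u'||_L².


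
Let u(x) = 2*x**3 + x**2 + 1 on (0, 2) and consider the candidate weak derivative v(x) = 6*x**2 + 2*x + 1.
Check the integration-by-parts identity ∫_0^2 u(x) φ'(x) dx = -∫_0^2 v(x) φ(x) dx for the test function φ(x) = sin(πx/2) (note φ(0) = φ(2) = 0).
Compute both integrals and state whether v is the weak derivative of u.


LHS = -56/π + 192/π^3, RHS = -60/π + 192/π^3. No, v is not the weak derivative of u.

u(x) = 2*x**3 + x**2 + 1, classical derivative u'(x) = 6*x**2 + 2*x.
φ(x) = sin(πx/2), so φ'(x) = π*cos(π*x/2)/2.
Note φ(0) = φ(2) = 0, so the boundary term u·φ vanishes.
LHS = ∫_0^2 u(x) φ'(x) dx = ∫_0^2 (π*x^3*cos(π*x/2) + π*x^2*cos(π*x/2)/2 + π*cos(π*x/2)/2) dx. Term by term:
  ∫_0^2 π*cos(π*x/2)/2 dx = 0;  ∫_0^2 π*x^3*cos(π*x/2) dx = -48/π + 192/π^3;  ∫_0^2 π*x^2*cos(π*x/2)/2 dx = -8/π.
Sum: 0 + -48/π + 192/π^3 − 8/π = -56/π + 192/π^3.
So LHS = -56/π + 192/π^3.
∫_0^2 v(x) φ(x) dx = ∫_0^2 (6*x^2*sin(π*x/2) + 2*x*sin(π*x/2) + sin(π*x/2)) dx. Term by term:
  ∫_0^2 2*x*sin(π*x/2) dx = 8/π;  ∫_0^2 6*x^2*sin(π*x/2) dx = -192/π^3 + 48/π;  ∫_0^2 sin(π*x/2) dx = 4/π.
Sum: 8/π + -192/π^3 + 48/π + 4/π = -192/π^3 + 60/π.
So RHS = -∫_0^2 v(x) φ(x) dx = -60/π + 192/π^3.
LHS − RHS = 4/π ≠ 0, so the identity fails.
(For a valid weak derivative the identity must hold for EVERY test function, in particular this one. The failure shows v is NOT the weak derivative of u.)
Correct weak derivative would be u'(x) = 6*x**2 + 2*x.


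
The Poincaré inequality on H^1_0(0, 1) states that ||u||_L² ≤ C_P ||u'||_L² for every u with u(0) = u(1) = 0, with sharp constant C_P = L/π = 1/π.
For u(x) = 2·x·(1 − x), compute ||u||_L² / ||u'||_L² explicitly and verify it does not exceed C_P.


||u||_L² / ||u'||_L² = sqrt(10)/10 < C_P = 1/π.

u(x) = 2·x·(1 − x), so u'(x) = 2 - 4*x.
u(x) = 2·x·(1 − x) vanishes at x = 0 and x = 1, so u ∈ H^1_0(0, 1). Differentiate via the product rule and integrate the resulting polynomials term by term.
  ∫_0^1 u² dx = ∫_0^1 (4*x^4 - 8*x^3 + 4*x^2) dx. Term by term:
    ∫_0^1 4*x^4 dx = 4/5;  ∫_0^1 -8*x^3 dx = -2;  ∫_0^1 4*x^2 dx = 4/3.
  Sum: 4/5 − 2 + 4/3 = 2/15.
  ∫_0^1 (u')² dx = ∫_0^1 (16*x^2 - 16*x + 4) dx. Term by term:
    ∫_0^1 16*x^2 dx = 16/3;  ∫_0^1 -16*x dx = -8;  ∫_0^1 4 dx = 4.
  Sum: 16/3 − 8 + 4 = 4/3.
∫_0^1 u² dx = 2/15, so ||u||_L² = sqrt(30)/15.
∫_0^1 (u')² dx = 4/3, so ||u'||_L² = 2*sqrt(3)/3.
Ratio ||u||_L² / ||u'||_L² = sqrt(10)/10.
Sharp Poincaré constant on H^1_0(0, 1) is C_P = L/π = 1/π, achieved by sin(π·x).
A polynomial bump cannot attain the sharp Poincaré constant (only the first sine eigenfunction does), so the ratio is strictly less than C_P, consistent with ||u||_L² ≤ C_P ||u'||_L².
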